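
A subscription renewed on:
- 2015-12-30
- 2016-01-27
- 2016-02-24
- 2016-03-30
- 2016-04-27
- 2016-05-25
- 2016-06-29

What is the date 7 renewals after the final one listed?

2017-01-25

These are Wednesdays with 28, 28, 35, 28, 28, 35-day gaps.
Each is the final Wednesday of its month — 2015-12-30 is past the 28th, so '4th Wednesday' doesn't fit.
Last Wednesday of July 2016: 2016-07-27.
Last Wednesday of August 2016: 2016-08-31.
September 2016 ends with Wednesday 2016-09-28.
Last Wednesday of October 2016: 2016-10-26.
November 2016 ends with Wednesday 2016-11-30.
December 2016 ends with Wednesday 2016-12-28.
January 2017 ends with Wednesday 2017-01-25.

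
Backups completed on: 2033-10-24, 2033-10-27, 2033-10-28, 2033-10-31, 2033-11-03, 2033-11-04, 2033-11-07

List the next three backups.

Every event lands on a Monday or Thursday or Friday (gaps cycle 3, 1, 3, 3, 1, 3).
So the schedule is: every Monday, Thursday and Friday.
Next Thursday: 2033-11-10.
The following Friday is 2033-11-11.
The following Monday is 2033-11-14.

2033-11-10, 2033-11-11, 2033-11-14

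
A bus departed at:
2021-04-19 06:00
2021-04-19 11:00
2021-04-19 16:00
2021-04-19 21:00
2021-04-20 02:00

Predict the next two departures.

Gaps: 5, 5, 5, 5 hours — each event is 5 hours after the previous one.
2021-04-20 02:00 + 5 h = 2021-04-20 07:00.
2021-04-20 07:00 + 5 h = 2021-04-20 12:00.

2021-04-20 07:00, 2021-04-20 12:00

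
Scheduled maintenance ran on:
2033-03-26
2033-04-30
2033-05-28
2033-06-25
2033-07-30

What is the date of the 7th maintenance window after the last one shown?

All Saturdays; the gaps (35, 28, 28, 35) vary with month length.
This is the last Saturday of each month.
August 2033 ends with Saturday 2033-08-27.
September 2033 ends with Saturday 2033-09-24.
Last Saturday of October 2033: 2033-10-29.
November 2033 ends with Saturday 2033-11-26.
December 2033 ends with Saturday 2033-12-31.
Last Saturday of January 2034: 2034-01-28.
Last Saturday of February 2034: 2034-02-25.

2034-02-25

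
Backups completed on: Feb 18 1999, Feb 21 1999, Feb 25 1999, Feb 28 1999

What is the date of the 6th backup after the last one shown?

Mar 21 1999

Every event lands on a Thursday or Sunday (gaps cycle 3, 4, 3).
So the schedule is: every Thursday and Sunday.
Next Thursday: Mar 4 1999.
Next Sunday: Mar 7 1999.
Next Thursday: Mar 11 1999.
Next Sunday: Mar 14 1999.
Next Thursday: Mar 18 1999.
The following Sunday is Mar 21 1999.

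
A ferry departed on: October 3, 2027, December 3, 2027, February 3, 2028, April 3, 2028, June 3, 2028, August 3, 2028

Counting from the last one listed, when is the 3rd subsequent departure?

Each date is the 3rd; the gaps (61, 62, 60, 61, 61) track the month lengths.
The rule is the 3rd of every 2 months.
Next: October 2028 → October 3, 2028.
Next: December 2028 → December 3, 2028.
Next: February 2029 → February 3, 2029.

February 3, 2029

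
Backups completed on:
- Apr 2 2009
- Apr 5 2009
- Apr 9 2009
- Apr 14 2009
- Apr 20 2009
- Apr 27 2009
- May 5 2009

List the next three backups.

May 14 2009, May 24 2009, Jun 4 2009

Intervals are 3, 4, 5, 6, 7, 8 days — an arithmetic progression with common difference 1.
Next gap: 9 days. May 5 2009 + 9 days = May 14 2009.
Next gap: 10 days. May 14 2009 + 10 days = May 24 2009.
Next gap: 11 days. May 24 2009 + 11 days = Jun 4 2009.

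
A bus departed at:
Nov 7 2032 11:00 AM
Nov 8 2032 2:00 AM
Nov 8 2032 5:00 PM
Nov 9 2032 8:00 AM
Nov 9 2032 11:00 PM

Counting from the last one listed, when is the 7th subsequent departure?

Nov 14 2032 8:00 AM

Spacing: 15, 15, 15, 15 h — constant 15 h.
Nov 9 2032 11:00 PM + 15 h = Nov 10 2032 2:00 PM.
Nov 10 2032 2:00 PM + 15 h = Nov 11 2032 5:00 AM.
Nov 11 2032 5:00 AM + 15 h = Nov 11 2032 8:00 PM.
Nov 11 2032 8:00 PM + 15 h = Nov 12 2032 11:00 AM.
Nov 12 2032 11:00 AM + 15 h = Nov 13 2032 2:00 AM.
Nov 13 2032 2:00 AM + 15 h = Nov 13 2032 5:00 PM.
Nov 13 2032 5:00 PM + 15 h = Nov 14 2032 8:00 AM.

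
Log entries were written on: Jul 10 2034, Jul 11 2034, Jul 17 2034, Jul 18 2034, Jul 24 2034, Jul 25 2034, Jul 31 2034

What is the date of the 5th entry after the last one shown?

Every event lands on a Monday or Tuesday (gaps cycle 1, 6, 1, 6, 1, 6).
So the schedule is: every Monday and Tuesday.
The following Tuesday is Aug 1 2034.
The following Monday is Aug 7 2034.
The following Tuesday is Aug 8 2034.
The following Monday is Aug 14 2034.
Next Tuesday: Aug 15 2034.

Aug 15 2034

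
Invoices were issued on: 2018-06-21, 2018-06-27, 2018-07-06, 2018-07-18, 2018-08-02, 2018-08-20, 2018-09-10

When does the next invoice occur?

2018-10-04

Gaps: 6, 9, 12, 15, 18, 21 days — each gap is 3 larger than the previous one.
Next gap: 24 days. 2018-09-10 + 24 days = 2018-10-04.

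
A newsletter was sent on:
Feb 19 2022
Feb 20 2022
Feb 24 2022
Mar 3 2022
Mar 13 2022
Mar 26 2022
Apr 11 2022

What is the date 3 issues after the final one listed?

The spacing grows by 3 each time: 1, 4, 7, 10, 13, 16 days.
Next gap: 19 days. Apr 11 2022 + 19 days = Apr 30 2022.
Next gap: 22 days. Apr 30 2022 + 22 days = May 22 2022.
Next gap: 25 days. May 22 2022 + 25 days = Jun 16 2022.

Jun 16 2022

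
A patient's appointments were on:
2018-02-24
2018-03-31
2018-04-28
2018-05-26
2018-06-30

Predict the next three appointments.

2018-07-28, 2018-08-25, 2018-09-29

These are Saturdays with 35, 28, 28, 35-day gaps.
Each is the final Saturday of its month — 2018-03-31 is past the 28th, so '4th Saturday' doesn't fit.
Last Saturday of July 2018: 2018-07-28.
August 2018 ends with Saturday 2018-08-25.
September 2018 ends with Saturday 2018-09-29.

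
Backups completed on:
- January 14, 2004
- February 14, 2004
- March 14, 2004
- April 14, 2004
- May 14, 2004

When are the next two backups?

June 14, 2004; July 14, 2004

Gaps: 31, 29, 31, 30 days — not constant. Every event is on the 14th of the month.
Pattern: the 14th of each month.
June 2004: June 14, 2004.
Next: July 2004 → July 14, 2004.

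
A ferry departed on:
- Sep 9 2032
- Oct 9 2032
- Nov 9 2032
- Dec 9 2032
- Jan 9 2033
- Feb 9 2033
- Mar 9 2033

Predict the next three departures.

Apr 9 2033, May 9 2033, Jun 9 2033

Gaps: 30, 31, 30, 31, 31, 28 days — not constant. Every event is on the 9th of the month.
Pattern: the 9th of each month.
April 2033: Apr 9 2033.
May 2033: May 9 2033.
June 2033: Jun 9 2033.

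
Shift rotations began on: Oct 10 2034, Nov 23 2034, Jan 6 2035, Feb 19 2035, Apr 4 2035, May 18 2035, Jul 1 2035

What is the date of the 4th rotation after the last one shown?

Every event comes 44 days after the last (44, 44, 44, 44, 44, 44).
Jul 1 2035 + 44 days = Aug 14 2035.
Aug 14 2035 + 44 days = Sep 27 2035.
Sep 27 2035 + 44 days = Nov 10 2035.
Nov 10 2035 + 44 days = Dec 24 2035.

Dec 24 2035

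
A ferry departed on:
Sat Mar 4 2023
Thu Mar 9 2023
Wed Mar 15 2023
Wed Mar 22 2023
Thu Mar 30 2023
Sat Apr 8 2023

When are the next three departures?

Tue Apr 18 2023, Sat Apr 29 2023, Thu May 11 2023

Intervals are 5, 6, 7, 8, 9 days — an arithmetic progression with common difference 1.
Next gap: 10 days. Sat Apr 8 2023 + 10 days = Tue Apr 18 2023.
Next gap: 11 days. Tue Apr 18 2023 + 11 days = Sat Apr 29 2023.
Next gap: 12 days. Sat Apr 29 2023 + 12 days = Thu May 11 2023.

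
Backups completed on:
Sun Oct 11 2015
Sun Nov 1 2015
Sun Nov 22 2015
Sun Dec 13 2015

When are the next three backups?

Sun Jan 3 2016, Sun Jan 24 2016, Sun Feb 14 2016

The spacing is 21, 21, 21 days — always 21 days.
Sun Dec 13 2015 + 21 days = Sun Jan 3 2016.
Sun Jan 3 2016 + 21 days = Sun Jan 24 2016.
Sun Jan 24 2016 + 21 days = Sun Feb 14 2016.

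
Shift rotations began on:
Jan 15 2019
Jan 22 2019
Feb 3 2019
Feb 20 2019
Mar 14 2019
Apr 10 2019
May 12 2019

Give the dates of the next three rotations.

Jun 18 2019, Jul 30 2019, Sep 15 2019

Gaps: 7, 12, 17, 22, 27, 32 days — each gap is 5 larger than the previous one.
Next gap: 37 days. May 12 2019 + 37 days = Jun 18 2019.
Next gap: 42 days. Jun 18 2019 + 42 days = Jul 30 2019.
Next gap: 47 days. Jul 30 2019 + 47 days = Sep 15 2019.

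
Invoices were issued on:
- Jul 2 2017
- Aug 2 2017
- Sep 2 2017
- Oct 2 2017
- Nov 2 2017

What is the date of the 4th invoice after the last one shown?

Mar 2 2018

Each date is the 2nd; the gaps (31, 31, 30, 31) track the month lengths.
The rule is the 2nd of each month.
Next: December 2017 → Dec 2 2017.
Next: January 2018 → Jan 2 2018.
Next: February 2018 → Feb 2 2018.
March 2018: Mar 2 2018.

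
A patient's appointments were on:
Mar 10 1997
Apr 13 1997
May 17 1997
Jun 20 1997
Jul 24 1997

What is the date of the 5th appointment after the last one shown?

Jan 10 1998

Gaps between consecutive events: 34, 34, 34, 34 days — a constant 34-day interval.
Jul 24 1997 + 34 days = Aug 27 1997.
Aug 27 1997 + 34 days = Sep 30 1997.
Sep 30 1997 + 34 days = Nov 3 1997.
Nov 3 1997 + 34 days = Dec 7 1997.
Dec 7 1997 + 34 days = Jan 10 1998.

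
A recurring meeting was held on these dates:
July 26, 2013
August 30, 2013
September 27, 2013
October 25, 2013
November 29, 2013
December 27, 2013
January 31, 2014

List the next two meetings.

Every date is a Friday; gaps 35, 28, 28, 35, 28, 35 days.
Each is the last Friday of its month (at least one falls on the 29th or later, ruling out '4th Friday').
February 2014 ends with Friday February 28, 2014.
Last Friday of March 2014: March 28, 2014.

February 28, 2014; March 28, 2014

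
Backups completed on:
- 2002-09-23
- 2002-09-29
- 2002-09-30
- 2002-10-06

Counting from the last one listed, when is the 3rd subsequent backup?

Gaps: 6, 1, 6 days — not constant, but cyclic with period 2.
The events fall on every Monday and Sunday.
Next Monday: 2002-10-07.
The following Sunday is 2002-10-13.
The following Monday is 2002-10-14.

2002-10-14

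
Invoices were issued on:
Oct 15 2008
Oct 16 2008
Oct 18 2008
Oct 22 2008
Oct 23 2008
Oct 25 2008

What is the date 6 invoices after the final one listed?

Every event lands on a Wednesday or Thursday or Saturday (gaps cycle 1, 2, 4, 1, 2).
So the schedule is: every Wednesday, Thursday and Saturday.
The following Wednesday is Oct 29 2008.
Next Thursday: Oct 30 2008.
The following Saturday is Nov 1 2008.
Next Wednesday: Nov 5 2008.
Next Thursday: Nov 6 2008.
Next Saturday: Nov 8 2008.

Nov 8 2008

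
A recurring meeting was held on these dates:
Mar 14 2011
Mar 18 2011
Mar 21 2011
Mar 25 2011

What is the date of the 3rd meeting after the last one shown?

Apr 4 2011

Every event lands on a Monday or Friday (gaps cycle 4, 3, 4).
So the schedule is: every Monday and Friday.
Next Monday: Mar 28 2011.
Next Friday: Apr 1 2011.
The following Monday is Apr 4 2011.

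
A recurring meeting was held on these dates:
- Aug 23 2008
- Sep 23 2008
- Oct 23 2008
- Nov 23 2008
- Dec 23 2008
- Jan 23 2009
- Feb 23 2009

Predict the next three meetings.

Each date is the 23rd; the gaps (31, 30, 31, 30, 31, 31) track the month lengths.
The rule is the 23rd of each month.
Next: March 2009 → Mar 23 2009.
Next: April 2009 → Apr 23 2009.
May 2009: May 23 2009.

Mar 23 2009, Apr 23 2009, May 23 2009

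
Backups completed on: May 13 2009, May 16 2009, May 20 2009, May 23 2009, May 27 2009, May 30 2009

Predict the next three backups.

Jun 3 2009, Jun 6 2009, Jun 10 2009

The gap pattern 3, 4, 3, 4, 3 repeats every 2 events.
These are the Wednesdays and Saturdays of each week.
The following Wednesday is Jun 3 2009.
The following Saturday is Jun 6 2009.
The following Wednesday is Jun 10 2009.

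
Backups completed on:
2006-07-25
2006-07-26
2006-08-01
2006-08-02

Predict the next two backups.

2006-08-08, 2006-08-09

Every event lands on a Tuesday or Wednesday (gaps cycle 1, 6, 1).
So the schedule is: every Tuesday and Wednesday.
The following Tuesday is 2006-08-08.
The following Wednesday is 2006-08-09.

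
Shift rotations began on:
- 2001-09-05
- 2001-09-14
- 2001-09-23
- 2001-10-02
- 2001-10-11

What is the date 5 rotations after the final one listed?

2001-11-25

Gaps between consecutive events: 9, 9, 9, 9 days — a constant 9-day interval.
2001-10-11 + 9 days = 2001-10-20.
2001-10-20 + 9 days = 2001-10-29.
2001-10-29 + 9 days = 2001-11-07.
2001-11-07 + 9 days = 2001-11-16.
2001-11-16 + 9 days = 2001-11-25.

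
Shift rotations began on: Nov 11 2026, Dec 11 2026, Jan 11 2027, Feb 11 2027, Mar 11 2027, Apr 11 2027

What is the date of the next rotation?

May 11 2027

The day-of-month is always 11 (30, 31, 31, 28, 31 days between events).
So this recurs on the 11th of each month.
Next: May 2027 → May 11 2027.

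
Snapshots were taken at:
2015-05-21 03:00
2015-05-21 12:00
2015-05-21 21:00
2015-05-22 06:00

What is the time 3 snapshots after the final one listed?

2015-05-23 09:00

The interval is a steady 9 hours (9, 9, 9).
2015-05-22 06:00 + 9 h = 2015-05-22 15:00.
2015-05-22 15:00 + 9 h = 2015-05-23 00:00.
2015-05-23 00:00 + 9 h = 2015-05-23 09:00.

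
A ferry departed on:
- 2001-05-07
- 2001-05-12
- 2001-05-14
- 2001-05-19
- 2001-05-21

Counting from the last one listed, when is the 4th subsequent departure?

2001-06-04

The gap pattern 5, 2, 5, 2 repeats every 2 events.
These are the Mondays and Saturdays of each week.
The following Saturday is 2001-05-26.
The following Monday is 2001-05-28.
Next Saturday: 2001-06-02.
Next Monday: 2001-06-04.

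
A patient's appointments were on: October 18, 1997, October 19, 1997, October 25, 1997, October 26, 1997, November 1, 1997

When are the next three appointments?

Every event lands on a Saturday or Sunday (gaps cycle 1, 6, 1, 6).
So the schedule is: every Saturday and Sunday.
The following Sunday is November 2, 1997.
Next Saturday: November 8, 1997.
Next Sunday: November 9, 1997.

November 2, 1997; November 8, 1997; November 9, 1997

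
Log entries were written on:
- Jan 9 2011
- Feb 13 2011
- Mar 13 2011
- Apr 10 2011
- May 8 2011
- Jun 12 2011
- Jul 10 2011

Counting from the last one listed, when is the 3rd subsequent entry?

Oct 9 2011

All dates are Sundays, 35, 28, 28, 28, 35, 28 days apart.
Specifically, the 2nd Sunday of each month.
2nd Sunday of August 2011: Aug 14 2011.
September 2011 — 2nd Sunday is Sep 11 2011.
October 2011 — 2nd Sunday is Oct 9 2011.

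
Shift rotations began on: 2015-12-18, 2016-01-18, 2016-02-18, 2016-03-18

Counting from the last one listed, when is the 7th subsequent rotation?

2016-10-18

The day-of-month is always 18 (31, 31, 29 days between events).
So this recurs on the 18th of each month.
Next: April 2016 → 2016-04-18.
May 2016: 2016-05-18.
Next: June 2016 → 2016-06-18.
July 2016: 2016-07-18.
Next: August 2016 → 2016-08-18.
Next: September 2016 → 2016-09-18.
October 2016: 2016-10-18.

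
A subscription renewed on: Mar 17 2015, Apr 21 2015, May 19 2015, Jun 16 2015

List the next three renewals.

Gaps: 35, 28, 28 days — a mix of 28 and 35. Every date is a Tuesday.
Each is the 3rd Tuesday of its month.
3rd Tuesday of July 2015: Jul 21 2015.
August 2015 — 3rd Tuesday is Aug 18 2015.
September 2015 — 3rd Tuesday is Sep 15 2015.

Jul 21 2015, Aug 18 2015, Sep 15 2015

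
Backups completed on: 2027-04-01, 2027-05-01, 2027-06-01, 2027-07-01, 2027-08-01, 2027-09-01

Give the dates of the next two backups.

Gaps: 30, 31, 30, 31, 31 days — not constant. Every event is on the 1st of the month.
Pattern: the 1st of each month.
October 2027: 2027-10-01.
Next: November 2027 → 2027-11-01.

2027-10-01, 2027-11-01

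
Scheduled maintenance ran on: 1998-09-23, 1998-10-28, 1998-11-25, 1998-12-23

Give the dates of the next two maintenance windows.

1999-01-27, 1999-02-24

All dates are Wednesdays, 35, 28, 28 days apart.
Specifically, the 4th Wednesday of each month.
January 1999 — 4th Wednesday is 1999-01-27.
February 1999 — 4th Wednesday is 1999-02-24.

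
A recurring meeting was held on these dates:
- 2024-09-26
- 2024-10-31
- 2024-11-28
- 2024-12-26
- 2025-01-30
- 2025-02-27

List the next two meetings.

2025-03-27, 2025-04-24

Every date is a Thursday; gaps 35, 28, 28, 35, 28 days.
Each is the last Thursday of its month (at least one falls on the 29th or later, ruling out '4th Thursday').
Last Thursday of March 2025: 2025-03-27.
Last Thursday of April 2025: 2025-04-24.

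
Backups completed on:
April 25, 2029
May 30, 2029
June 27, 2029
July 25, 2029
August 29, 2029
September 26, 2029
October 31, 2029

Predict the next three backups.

November 28, 2029; December 26, 2029; January 30, 2030

These are Wednesdays with 35, 28, 28, 35, 28, 35-day gaps.
Each is the final Wednesday of its month — May 30, 2029 is past the 28th, so '4th Wednesday' doesn't fit.
November 2029 ends with Wednesday November 28, 2029.
December 2029 ends with Wednesday December 26, 2029.
Last Wednesday of January 2030: January 30, 2030.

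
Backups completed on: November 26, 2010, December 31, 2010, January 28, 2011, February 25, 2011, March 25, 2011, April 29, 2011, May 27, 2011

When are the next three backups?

All Fridays; the gaps (35, 28, 28, 28, 35, 28) vary with month length.
This is the last Friday of each month.
June 2011 ends with Friday June 24, 2011.
Last Friday of July 2011: July 29, 2011.
August 2011 ends with Friday August 26, 2011.

June 24, 2011; July 29, 2011; August 26, 2011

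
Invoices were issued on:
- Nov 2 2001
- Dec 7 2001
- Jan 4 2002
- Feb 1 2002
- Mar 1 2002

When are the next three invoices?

Gaps: 35, 28, 28, 28 days — a mix of 28 and 35. Every date is a Friday.
Each is the 1st Friday of its month.
1st Friday of April 2002: Apr 5 2002.
1st Friday of May 2002: May 3 2002.
June 2002 — 1st Friday is Jun 7 2002.

Apr 5 2002, May 3 2002, Jun 7 2002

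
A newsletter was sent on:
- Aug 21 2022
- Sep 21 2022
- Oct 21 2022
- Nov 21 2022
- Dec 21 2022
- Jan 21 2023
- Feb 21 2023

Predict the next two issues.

Gaps: 31, 30, 31, 30, 31, 31 days — not constant. Every event is on the 21st of the month.
Pattern: the 21st of each month.
March 2023: Mar 21 2023.
April 2023: Apr 21 2023.

Mar 21 2023, Apr 21 2023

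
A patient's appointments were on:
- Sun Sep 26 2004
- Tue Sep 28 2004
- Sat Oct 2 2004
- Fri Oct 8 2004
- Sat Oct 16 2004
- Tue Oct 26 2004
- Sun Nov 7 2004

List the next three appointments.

Intervals are 2, 4, 6, 8, 10, 12 days — an arithmetic progression with common difference 2.
Next gap: 14 days. Sun Nov 7 2004 + 14 days = Sun Nov 21 2004.
Next gap: 16 days. Sun Nov 21 2004 + 16 days = Tue Dec 7 2004.
Next gap: 18 days. Tue Dec 7 2004 + 18 days = Sat Dec 25 2004.

Sun Nov 21 2004, Tue Dec 7 2004, Sat Dec 25 2004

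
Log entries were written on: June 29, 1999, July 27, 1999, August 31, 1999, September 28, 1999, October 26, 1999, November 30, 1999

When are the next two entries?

These are Tuesdays with 28, 35, 28, 28, 35-day gaps.
Each is the final Tuesday of its month — June 29, 1999 is past the 28th, so '4th Tuesday' doesn't fit.
Last Tuesday of December 1999: December 28, 1999.
Last Tuesday of January 2000: January 25, 2000.

December 28, 1999; January 25, 2000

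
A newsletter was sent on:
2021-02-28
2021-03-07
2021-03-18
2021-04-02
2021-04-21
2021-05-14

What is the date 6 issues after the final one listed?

2021-12-22

Gaps: 7, 11, 15, 19, 23 days — each gap is 4 larger than the previous one.
Next gap: 27 days. 2021-05-14 + 27 days = 2021-06-10.
Next gap: 31 days. 2021-06-10 + 31 days = 2021-07-11.
Next gap: 35 days. 2021-07-11 + 35 days = 2021-08-15.
Next gap: 39 days. 2021-08-15 + 39 days = 2021-09-23.
Next gap: 43 days. 2021-09-23 + 43 days = 2021-11-05.
Next gap: 47 days. 2021-11-05 + 47 days = 2021-12-22.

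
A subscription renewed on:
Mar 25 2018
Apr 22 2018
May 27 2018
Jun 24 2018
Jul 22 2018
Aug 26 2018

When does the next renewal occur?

All dates are Sundays, 28, 35, 28, 28, 35 days apart.
Specifically, the 4th Sunday of each month.
4th Sunday of September 2018: Sep 23 2018.

Sep 23 2018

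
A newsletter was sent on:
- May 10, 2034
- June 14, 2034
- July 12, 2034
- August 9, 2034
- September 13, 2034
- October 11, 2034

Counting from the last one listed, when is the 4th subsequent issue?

All dates are Wednesdays, 35, 28, 28, 35, 28 days apart.
Specifically, the 2nd Wednesday of each month.
November 2034 — 2nd Wednesday is November 8, 2034.
2nd Wednesday of December 2034: December 13, 2034.
2nd Wednesday of January 2035: January 10, 2035.
February 2035 — 2nd Wednesday is February 14, 2035.

February 14, 2035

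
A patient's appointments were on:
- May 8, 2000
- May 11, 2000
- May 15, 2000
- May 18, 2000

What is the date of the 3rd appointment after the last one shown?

May 29, 2000

Every event lands on a Monday or Thursday (gaps cycle 3, 4, 3).
So the schedule is: every Monday and Thursday.
The following Monday is May 22, 2000.
The following Thursday is May 25, 2000.
Next Monday: May 29, 2000.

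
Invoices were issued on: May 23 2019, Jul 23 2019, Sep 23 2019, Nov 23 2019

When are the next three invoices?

The day-of-month is always 23 (61, 62, 61 days between events).
So this recurs on the 23rd of every 2 months.
January 2020: Jan 23 2020.
Next: March 2020 → Mar 23 2020.
Next: May 2020 → May 23 2020.

Jan 23 2020, Mar 23 2020, May 23 2020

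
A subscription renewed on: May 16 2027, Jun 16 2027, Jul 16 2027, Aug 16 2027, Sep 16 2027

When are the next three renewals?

Oct 16 2027, Nov 16 2027, Dec 16 2027

Gaps: 31, 30, 31, 31 days — not constant. Every event is on the 16th of the month.
Pattern: the 16th of each month.
Next: October 2027 → Oct 16 2027.
Next: November 2027 → Nov 16 2027.
Next: December 2027 → Dec 16 2027.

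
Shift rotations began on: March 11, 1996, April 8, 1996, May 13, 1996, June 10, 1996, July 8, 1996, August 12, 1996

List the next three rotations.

September 9, 1996; October 14, 1996; November 11, 1996

All dates are Mondays, 28, 35, 28, 28, 35 days apart.
Specifically, the 2nd Monday of each month.
2nd Monday of September 1996: September 9, 1996.
October 1996 — 2nd Monday is October 14, 1996.
2nd Monday of November 1996: November 11, 1996.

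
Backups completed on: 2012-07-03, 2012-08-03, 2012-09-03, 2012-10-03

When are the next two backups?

2012-11-03, 2012-12-03

Each date is the 3rd; the gaps (31, 31, 30) track the month lengths.
The rule is the 3rd of each month.
Next: November 2012 → 2012-11-03.
Next: December 2012 → 2012-12-03.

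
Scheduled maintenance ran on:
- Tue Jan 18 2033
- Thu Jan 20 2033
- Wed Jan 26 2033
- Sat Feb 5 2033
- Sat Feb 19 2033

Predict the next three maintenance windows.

The spacing grows by 4 each time: 2, 6, 10, 14 days.
Next gap: 18 days. Sat Feb 19 2033 + 18 days = Wed Mar 9 2033.
Next gap: 22 days. Wed Mar 9 2033 + 22 days = Thu Mar 31 2033.
Next gap: 26 days. Thu Mar 31 2033 + 26 days = Tue Apr 26 2033.

Wed Mar 9 2033, Thu Mar 31 2033, Tue Apr 26 2033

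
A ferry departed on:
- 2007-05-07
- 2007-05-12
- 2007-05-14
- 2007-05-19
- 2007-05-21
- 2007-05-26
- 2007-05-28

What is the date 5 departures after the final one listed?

Every event lands on a Monday or Saturday (gaps cycle 5, 2, 5, 2, 5, 2).
So the schedule is: every Monday and Saturday.
The following Saturday is 2007-06-02.
Next Monday: 2007-06-04.
The following Saturday is 2007-06-09.
Next Monday: 2007-06-11.
The following Saturday is 2007-06-16.

2007-06-16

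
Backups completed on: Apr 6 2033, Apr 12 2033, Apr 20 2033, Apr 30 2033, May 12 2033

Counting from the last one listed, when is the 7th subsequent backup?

The spacing grows by 2 each time: 6, 8, 10, 12 days.
Next gap: 14 days. May 12 2033 + 14 days = May 26 2033.
Next gap: 16 days. May 26 2033 + 16 days = Jun 11 2033.
Next gap: 18 days. Jun 11 2033 + 18 days = Jun 29 2033.
Next gap: 20 days. Jun 29 2033 + 20 days = Jul 19 2033.
Next gap: 22 days. Jul 19 2033 + 22 days = Aug 10 2033.
Next gap: 24 days. Aug 10 2033 + 24 days = Sep 3 2033.
Next gap: 26 days. Sep 3 2033 + 26 days = Sep 29 2033.

Sep 29 2033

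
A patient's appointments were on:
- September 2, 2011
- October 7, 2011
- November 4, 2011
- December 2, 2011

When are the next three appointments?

All dates are Fridays, 35, 28, 28 days apart.
Specifically, the 1st Friday of each month.
1st Friday of January 2012: January 6, 2012.
February 2012 — 1st Friday is February 3, 2012.
1st Friday of March 2012: March 2, 2012.

January 6, 2012; February 3, 2012; March 2, 2012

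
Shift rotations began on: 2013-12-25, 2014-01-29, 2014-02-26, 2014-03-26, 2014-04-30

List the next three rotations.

Every date is a Wednesday; gaps 35, 28, 28, 35 days.
Each is the last Wednesday of its month (at least one falls on the 29th or later, ruling out '4th Wednesday').
Last Wednesday of May 2014: 2014-05-28.
June 2014 ends with Wednesday 2014-06-25.
Last Wednesday of July 2014: 2014-07-30.

2014-05-28, 2014-06-25, 2014-07-30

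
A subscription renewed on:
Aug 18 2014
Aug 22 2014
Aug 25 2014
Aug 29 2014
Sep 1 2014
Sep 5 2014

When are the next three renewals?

Sep 8 2014, Sep 12 2014, Sep 15 2014

Gaps: 4, 3, 4, 3, 4 days — not constant, but cyclic with period 2.
The events fall on every Monday and Friday.
Next Monday: Sep 8 2014.
Next Friday: Sep 12 2014.
Next Monday: Sep 15 2014.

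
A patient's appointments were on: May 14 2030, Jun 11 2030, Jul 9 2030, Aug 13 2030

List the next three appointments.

Sep 10 2030, Oct 8 2030, Nov 12 2030

Gaps: 28, 28, 35 days — a mix of 28 and 35. Every date is a Tuesday.
Each is the 2nd Tuesday of its month.
2nd Tuesday of September 2030: Sep 10 2030.
2nd Tuesday of October 2030: Oct 8 2030.
2nd Tuesday of November 2030: Nov 12 2030.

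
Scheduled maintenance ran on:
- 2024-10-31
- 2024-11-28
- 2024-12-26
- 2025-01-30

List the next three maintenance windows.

These are Thursdays with 28, 28, 35-day gaps.
Each is the final Thursday of its month — 2024-10-31 is past the 28th, so '4th Thursday' doesn't fit.
February 2025 ends with Thursday 2025-02-27.
Last Thursday of March 2025: 2025-03-27.
April 2025 ends with Thursday 2025-04-24.

2025-02-27, 2025-03-27, 2025-04-24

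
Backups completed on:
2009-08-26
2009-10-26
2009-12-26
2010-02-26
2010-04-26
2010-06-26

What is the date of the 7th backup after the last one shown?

2011-08-26

Each date is the 26th; the gaps (61, 61, 62, 59, 61) track the month lengths.
The rule is the 26th of every 2 months.
August 2010: 2010-08-26.
October 2010: 2010-10-26.
December 2010: 2010-12-26.
February 2011: 2011-02-26.
April 2011: 2011-04-26.
Next: June 2011 → 2011-06-26.
August 2011: 2011-08-26.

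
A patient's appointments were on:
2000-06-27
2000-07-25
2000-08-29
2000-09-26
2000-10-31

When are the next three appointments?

2000-11-28, 2000-12-26, 2001-01-30

All Tuesdays; the gaps (28, 35, 28, 35) vary with month length.
This is the last Tuesday of each month.
Last Tuesday of November 2000: 2000-11-28.
Last Tuesday of December 2000: 2000-12-26.
Last Tuesday of January 2001: 2001-01-30.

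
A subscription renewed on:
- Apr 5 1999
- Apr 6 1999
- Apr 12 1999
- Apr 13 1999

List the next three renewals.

Every event lands on a Monday or Tuesday (gaps cycle 1, 6, 1).
So the schedule is: every Monday and Tuesday.
The following Monday is Apr 19 1999.
Next Tuesday: Apr 20 1999.
Next Monday: Apr 26 1999.

Apr 19 1999, Apr 20 1999, Apr 26 1999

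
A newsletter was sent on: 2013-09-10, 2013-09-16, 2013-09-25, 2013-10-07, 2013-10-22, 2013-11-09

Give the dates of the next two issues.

2013-11-30, 2013-12-24

The spacing grows by 3 each time: 6, 9, 12, 15, 18 days.
Next gap: 21 days. 2013-11-09 + 21 days = 2013-11-30.
Next gap: 24 days. 2013-11-30 + 24 days = 2013-12-24.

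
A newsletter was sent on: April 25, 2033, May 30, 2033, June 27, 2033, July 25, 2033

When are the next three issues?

August 29, 2033; September 26, 2033; October 31, 2033

Every date is a Monday; gaps 35, 28, 28 days.
Each is the last Monday of its month (at least one falls on the 29th or later, ruling out '4th Monday').
Last Monday of August 2033: August 29, 2033.
September 2033 ends with Monday September 26, 2033.
October 2033 ends with Monday October 31, 2033.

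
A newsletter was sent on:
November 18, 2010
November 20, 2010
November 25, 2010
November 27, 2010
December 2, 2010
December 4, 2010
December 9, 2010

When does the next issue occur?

December 11, 2010

Gaps: 2, 5, 2, 5, 2, 5 days — not constant, but cyclic with period 2.
The events fall on every Thursday and Saturday.
Next Saturday: December 11, 2010.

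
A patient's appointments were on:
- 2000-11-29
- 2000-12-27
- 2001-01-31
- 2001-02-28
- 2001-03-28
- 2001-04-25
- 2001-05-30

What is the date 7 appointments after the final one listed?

These are Wednesdays with 28, 35, 28, 28, 28, 35-day gaps.
Each is the final Wednesday of its month — 2000-11-29 is past the 28th, so '4th Wednesday' doesn't fit.
June 2001 ends with Wednesday 2001-06-27.
July 2001 ends with Wednesday 2001-07-25.
August 2001 ends with Wednesday 2001-08-29.
Last Wednesday of September 2001: 2001-09-26.
Last Wednesday of October 2001: 2001-10-31.
November 2001 ends with Wednesday 2001-11-28.
Last Wednesday of December 2001: 2001-12-26.

2001-12-26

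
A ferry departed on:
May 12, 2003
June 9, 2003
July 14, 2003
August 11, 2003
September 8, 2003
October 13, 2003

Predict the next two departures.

These are Mondays at 28- or 35-day spacing (28, 35, 28, 28, 35).
The pattern: 2nd Monday of the month.
November 2003 — 2nd Monday is November 10, 2003.
2nd Monday of December 2003: December 8, 2003.

November 10, 2003; December 8, 2003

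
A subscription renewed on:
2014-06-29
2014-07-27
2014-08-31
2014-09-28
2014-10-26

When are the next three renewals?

Every date is a Sunday; gaps 28, 35, 28, 28 days.
Each is the last Sunday of its month (at least one falls on the 29th or later, ruling out '4th Sunday').
Last Sunday of November 2014: 2014-11-30.
December 2014 ends with Sunday 2014-12-28.
January 2015 ends with Sunday 2015-01-25.

2014-11-30, 2014-12-28, 2015-01-25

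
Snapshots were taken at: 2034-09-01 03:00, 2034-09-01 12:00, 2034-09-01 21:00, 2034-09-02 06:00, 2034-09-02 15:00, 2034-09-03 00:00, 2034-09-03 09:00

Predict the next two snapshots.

Spacing: 9, 9, 9, 9, 9, 9 h — constant 9 h.
2034-09-03 09:00 + 9 h = 2034-09-03 18:00.
2034-09-03 18:00 + 9 h = 2034-09-04 03:00.

2034-09-03 18:00, 2034-09-04 03:00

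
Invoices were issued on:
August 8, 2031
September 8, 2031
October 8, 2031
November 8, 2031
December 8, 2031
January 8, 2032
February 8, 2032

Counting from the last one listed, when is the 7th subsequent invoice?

Each date is the 8th; the gaps (31, 30, 31, 30, 31, 31) track the month lengths.
The rule is the 8th of each month.
Next: March 2032 → March 8, 2032.
Next: April 2032 → April 8, 2032.
May 2032: May 8, 2032.
Next: June 2032 → June 8, 2032.
July 2032: July 8, 2032.
August 2032: August 8, 2032.
Next: September 2032 → September 8, 2032.

September 8, 2032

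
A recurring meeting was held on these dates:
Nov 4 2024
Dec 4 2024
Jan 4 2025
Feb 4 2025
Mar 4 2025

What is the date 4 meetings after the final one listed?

Jul 4 2025

Gaps: 30, 31, 31, 28 days — not constant. Every event is on the 4th of the month.
Pattern: the 4th of each month.
April 2025: Apr 4 2025.
Next: May 2025 → May 4 2025.
June 2025: Jun 4 2025.
July 2025: Jul 4 2025.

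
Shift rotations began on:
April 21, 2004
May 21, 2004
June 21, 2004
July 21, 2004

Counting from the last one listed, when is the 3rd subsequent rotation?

Each date is the 21st; the gaps (30, 31, 30) track the month lengths.
The rule is the 21st of each month.
Next: August 2004 → August 21, 2004.
Next: September 2004 → September 21, 2004.
October 2004: October 21, 2004.

October 21, 2004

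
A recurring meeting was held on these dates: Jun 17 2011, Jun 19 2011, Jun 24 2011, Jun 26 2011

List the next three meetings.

Every event lands on a Friday or Sunday (gaps cycle 2, 5, 2).
So the schedule is: every Friday and Sunday.
Next Friday: Jul 1 2011.
Next Sunday: Jul 3 2011.
The following Friday is Jul 8 2011.

Jul 1 2011, Jul 3 2011, Jul 8 2011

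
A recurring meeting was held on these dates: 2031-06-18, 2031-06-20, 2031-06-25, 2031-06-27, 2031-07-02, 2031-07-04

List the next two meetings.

2031-07-09, 2031-07-11

Every event lands on a Wednesday or Friday (gaps cycle 2, 5, 2, 5, 2).
So the schedule is: every Wednesday and Friday.
The following Wednesday is 2031-07-09.
Next Friday: 2031-07-11.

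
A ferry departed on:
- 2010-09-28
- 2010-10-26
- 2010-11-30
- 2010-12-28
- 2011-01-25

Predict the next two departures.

All Tuesdays; the gaps (28, 35, 28, 28) vary with month length.
This is the last Tuesday of each month.
February 2011 ends with Tuesday 2011-02-22.
March 2011 ends with Tuesday 2011-03-29.

2011-02-22, 2011-03-29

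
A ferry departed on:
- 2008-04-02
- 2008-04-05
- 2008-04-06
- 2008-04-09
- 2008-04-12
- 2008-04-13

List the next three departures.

Gaps: 3, 1, 3, 3, 1 days — not constant, but cyclic with period 3.
The events fall on every Wednesday, Saturday and Sunday.
The following Wednesday is 2008-04-16.
The following Saturday is 2008-04-19.
Next Sunday: 2008-04-20.

2008-04-16, 2008-04-19, 2008-04-20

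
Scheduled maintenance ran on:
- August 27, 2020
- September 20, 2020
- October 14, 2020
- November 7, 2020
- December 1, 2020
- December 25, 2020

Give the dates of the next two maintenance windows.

Every event comes 24 days after the last (24, 24, 24, 24, 24).
December 25, 2020 + 24 days = January 18, 2021.
January 18, 2021 + 24 days = February 11, 2021.

January 18, 2021; February 11, 2021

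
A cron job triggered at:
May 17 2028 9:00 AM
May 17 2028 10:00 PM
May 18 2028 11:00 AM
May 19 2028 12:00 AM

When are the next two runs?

Spacing: 13, 13, 13 h — constant 13 h.
May 19 2028 12:00 AM + 13 h = May 19 2028 1:00 PM.
May 19 2028 1:00 PM + 13 h = May 20 2028 2:00 AM.

May 19 2028 1:00 PM, May 20 2028 2:00 AM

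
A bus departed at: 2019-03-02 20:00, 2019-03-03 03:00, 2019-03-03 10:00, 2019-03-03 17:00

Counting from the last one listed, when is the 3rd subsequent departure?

Gaps: 7, 7, 7 hours — each event is 7 hours after the previous one.
2019-03-03 17:00 + 7 h = 2019-03-04 00:00.
2019-03-04 00:00 + 7 h = 2019-03-04 07:00.
2019-03-04 07:00 + 7 h = 2019-03-04 14:00.

2019-03-04 14:00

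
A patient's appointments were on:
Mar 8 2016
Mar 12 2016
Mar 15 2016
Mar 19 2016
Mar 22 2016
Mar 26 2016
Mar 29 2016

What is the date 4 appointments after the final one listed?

Apr 12 2016

Gaps: 4, 3, 4, 3, 4, 3 days — not constant, but cyclic with period 2.
The events fall on every Tuesday and Saturday.
The following Saturday is Apr 2 2016.
Next Tuesday: Apr 5 2016.
Next Saturday: Apr 9 2016.
Next Tuesday: Apr 12 2016.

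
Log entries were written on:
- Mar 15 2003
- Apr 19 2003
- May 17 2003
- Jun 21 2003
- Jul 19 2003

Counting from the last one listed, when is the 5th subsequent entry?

These are Saturdays at 28- or 35-day spacing (35, 28, 35, 28).
The pattern: 3rd Saturday of the month.
3rd Saturday of August 2003: Aug 16 2003.
3rd Saturday of September 2003: Sep 20 2003.
October 2003 — 3rd Saturday is Oct 18 2003.
November 2003 — 3rd Saturday is Nov 15 2003.
December 2003 — 3rd Saturday is Dec 20 2003.

Dec 20 2003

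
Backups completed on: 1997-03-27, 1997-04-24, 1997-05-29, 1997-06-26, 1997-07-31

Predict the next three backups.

1997-08-28, 1997-09-25, 1997-10-30

Every date is a Thursday; gaps 28, 35, 28, 35 days.
Each is the last Thursday of its month (at least one falls on the 29th or later, ruling out '4th Thursday').
Last Thursday of August 1997: 1997-08-28.
September 1997 ends with Thursday 1997-09-25.
Last Thursday of October 1997: 1997-10-30.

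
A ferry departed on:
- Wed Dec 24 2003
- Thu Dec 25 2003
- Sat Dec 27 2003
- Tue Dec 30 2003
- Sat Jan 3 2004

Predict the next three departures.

Thu Jan 8 2004, Wed Jan 14 2004, Wed Jan 21 2004

The spacing grows by 1 each time: 1, 2, 3, 4 days.
Next gap: 5 days. Sat Jan 3 2004 + 5 days = Thu Jan 8 2004.
Next gap: 6 days. Thu Jan 8 2004 + 6 days = Wed Jan 14 2004.
Next gap: 7 days. Wed Jan 14 2004 + 7 days = Wed Jan 21 2004.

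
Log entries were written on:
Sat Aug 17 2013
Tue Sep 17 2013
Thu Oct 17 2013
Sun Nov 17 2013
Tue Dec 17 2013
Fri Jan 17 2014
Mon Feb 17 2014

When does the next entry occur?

Each date is the 17th; the gaps (31, 30, 31, 30, 31, 31) track the month lengths.
The rule is the 17th of each month.
March 2014: Mon Mar 17 2014.

Mon Mar 17 2014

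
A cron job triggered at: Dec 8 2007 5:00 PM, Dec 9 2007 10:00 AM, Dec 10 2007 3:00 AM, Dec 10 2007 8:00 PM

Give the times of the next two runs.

The interval is a steady 17 hours (17, 17, 17).
Dec 10 2007 8:00 PM + 17 h = Dec 11 2007 1:00 PM.
Dec 11 2007 1:00 PM + 17 h = Dec 12 2007 6:00 AM.

Dec 11 2007 1:00 PM, Dec 12 2007 6:00 AM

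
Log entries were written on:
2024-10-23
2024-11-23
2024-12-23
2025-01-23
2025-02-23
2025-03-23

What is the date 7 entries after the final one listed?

Gaps: 31, 30, 31, 31, 28 days — not constant. Every event is on the 23rd of the month.
Pattern: the 23rd of each month.
Next: April 2025 → 2025-04-23.
May 2025: 2025-05-23.
Next: June 2025 → 2025-06-23.
Next: July 2025 → 2025-07-23.
Next: August 2025 → 2025-08-23.
Next: September 2025 → 2025-09-23.
October 2025: 2025-10-23.

2025-10-23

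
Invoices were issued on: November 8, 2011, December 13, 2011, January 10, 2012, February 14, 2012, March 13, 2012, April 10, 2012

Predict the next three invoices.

Gaps: 35, 28, 35, 28, 28 days — a mix of 28 and 35. Every date is a Tuesday.
Each is the 2nd Tuesday of its month.
May 2012 — 2nd Tuesday is May 8, 2012.
June 2012 — 2nd Tuesday is June 12, 2012.
July 2012 — 2nd Tuesday is July 10, 2012.

May 8, 2012; June 12, 2012; July 10, 2012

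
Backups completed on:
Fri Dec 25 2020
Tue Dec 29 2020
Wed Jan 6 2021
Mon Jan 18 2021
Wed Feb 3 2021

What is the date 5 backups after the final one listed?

The spacing grows by 4 each time: 4, 8, 12, 16 days.
Next gap: 20 days. Wed Feb 3 2021 + 20 days = Tue Feb 23 2021.
Next gap: 24 days. Tue Feb 23 2021 + 24 days = Fri Mar 19 2021.
Next gap: 28 days. Fri Mar 19 2021 + 28 days = Fri Apr 16 2021.
Next gap: 32 days. Fri Apr 16 2021 + 32 days = Tue May 18 2021.
Next gap: 36 days. Tue May 18 2021 + 36 days = Wed Jun 23 2021.

Wed Jun 23 2021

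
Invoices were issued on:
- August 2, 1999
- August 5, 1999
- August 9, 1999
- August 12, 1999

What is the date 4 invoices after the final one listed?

August 26, 1999

Gaps: 3, 4, 3 days — not constant, but cyclic with period 2.
The events fall on every Monday and Thursday.
Next Monday: August 16, 1999.
The following Thursday is August 19, 1999.
The following Monday is August 23, 1999.
The following Thursday is August 26, 1999.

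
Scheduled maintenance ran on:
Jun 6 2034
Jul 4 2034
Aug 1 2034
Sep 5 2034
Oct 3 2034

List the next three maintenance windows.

Nov 7 2034, Dec 5 2034, Jan 2 2035

Gaps: 28, 28, 35, 28 days — a mix of 28 and 35. Every date is a Tuesday.
Each is the 1st Tuesday of its month.
November 2034 — 1st Tuesday is Nov 7 2034.
December 2034 — 1st Tuesday is Dec 5 2034.
1st Tuesday of January 2035: Jan 2 2035.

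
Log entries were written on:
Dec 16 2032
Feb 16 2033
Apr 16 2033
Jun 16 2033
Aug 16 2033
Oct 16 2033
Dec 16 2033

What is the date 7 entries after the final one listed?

Gaps: 62, 59, 61, 61, 61, 61 days — not constant. Every event is on the 16th of the month.
Pattern: the 16th of every 2 months.
February 2034: Feb 16 2034.
Next: April 2034 → Apr 16 2034.
Next: June 2034 → Jun 16 2034.
Next: August 2034 → Aug 16 2034.
Next: October 2034 → Oct 16 2034.
Next: December 2034 → Dec 16 2034.
Next: February 2035 → Feb 16 2035.

Feb 16 2035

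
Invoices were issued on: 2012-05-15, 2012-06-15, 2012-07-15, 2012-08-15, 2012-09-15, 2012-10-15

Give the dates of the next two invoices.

2012-11-15, 2012-12-15

Each date is the 15th; the gaps (31, 30, 31, 31, 30) track the month lengths.
The rule is the 15th of each month.
November 2012: 2012-11-15.
December 2012: 2012-12-15.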